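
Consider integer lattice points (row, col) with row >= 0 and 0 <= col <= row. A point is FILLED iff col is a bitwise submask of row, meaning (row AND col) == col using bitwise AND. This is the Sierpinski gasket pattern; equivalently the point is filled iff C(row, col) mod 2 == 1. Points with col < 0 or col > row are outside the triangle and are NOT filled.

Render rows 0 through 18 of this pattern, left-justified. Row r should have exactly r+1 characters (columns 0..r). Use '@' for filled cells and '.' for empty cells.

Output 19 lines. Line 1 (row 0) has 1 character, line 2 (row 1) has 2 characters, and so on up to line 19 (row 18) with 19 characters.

r0=0: @
r1=1: @@
r2=10: @.@
r3=11: @@@@
r4=100: @...@
r5=101: @@..@@
r6=110: @.@.@.@
r7=111: @@@@@@@@
r8=1000: @.......@
r9=1001: @@......@@
r10=1010: @.@.....@.@
r11=1011: @@@@....@@@@
r12=1100: @...@...@...@
r13=1101: @@..@@..@@..@@
r14=1110: @.@.@.@.@.@.@.@
r15=1111: @@@@@@@@@@@@@@@@
r16=10000: @...............@
r17=10001: @@..............@@
r18=10010: @.@.............@.@

Answer: @
@@
@.@
@@@@
@...@
@@..@@
@.@.@.@
@@@@@@@@
@.......@
@@......@@
@.@.....@.@
@@@@....@@@@
@...@...@...@
@@..@@..@@..@@
@.@.@.@.@.@.@.@
@@@@@@@@@@@@@@@@
@...............@
@@..............@@
@.@.............@.@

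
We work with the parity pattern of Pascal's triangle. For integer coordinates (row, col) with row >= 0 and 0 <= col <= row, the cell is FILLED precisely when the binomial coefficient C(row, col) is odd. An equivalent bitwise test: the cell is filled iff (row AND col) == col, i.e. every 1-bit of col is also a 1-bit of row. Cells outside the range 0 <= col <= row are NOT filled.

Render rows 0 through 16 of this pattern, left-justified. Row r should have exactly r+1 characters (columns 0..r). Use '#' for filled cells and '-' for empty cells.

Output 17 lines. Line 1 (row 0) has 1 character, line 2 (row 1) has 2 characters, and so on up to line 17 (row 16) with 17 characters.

Answer: #
##
#-#
####
#---#
##--##
#-#-#-#
########
#-------#
##------##
#-#-----#-#
####----####
#---#---#---#
##--##--##--##
#-#-#-#-#-#-#-#
################
#---------------#

Derivation:
r0=0: #
r1=1: ##
r2=10: #-#
r3=11: ####
r4=100: #---#
r5=101: ##--##
r6=110: #-#-#-#
r7=111: ########
r8=1000: #-------#
r9=1001: ##------##
r10=1010: #-#-----#-#
r11=1011: ####----####
r12=1100: #---#---#---#
r13=1101: ##--##--##--##
r14=1110: #-#-#-#-#-#-#-#
r15=1111: ################
r16=10000: #---------------#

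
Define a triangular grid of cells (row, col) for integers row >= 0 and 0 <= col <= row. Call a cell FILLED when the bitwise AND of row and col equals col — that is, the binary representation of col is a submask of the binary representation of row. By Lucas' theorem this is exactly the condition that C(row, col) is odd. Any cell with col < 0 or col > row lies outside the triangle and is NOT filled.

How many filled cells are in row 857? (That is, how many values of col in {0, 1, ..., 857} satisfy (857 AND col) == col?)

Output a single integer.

857 in binary = 1101011001
popcount(857) = number of 1-bits in 1101011001 = 6
A col c satisfies (857 AND c) == c iff every set bit of c is also set in 857; each of the 6 set bits of 857 can independently be on or off in c.
count = 2^6 = 64

Answer: 64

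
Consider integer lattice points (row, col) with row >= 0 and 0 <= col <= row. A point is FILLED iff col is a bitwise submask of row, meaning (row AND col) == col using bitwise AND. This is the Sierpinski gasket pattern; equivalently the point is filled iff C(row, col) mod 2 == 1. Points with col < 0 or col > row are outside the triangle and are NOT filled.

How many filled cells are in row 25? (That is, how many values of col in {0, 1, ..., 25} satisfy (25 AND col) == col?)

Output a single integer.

25 in binary = 11001
popcount(25) = number of 1-bits in 11001 = 3
A col c satisfies (25 AND c) == c iff every set bit of c is also set in 25; each of the 3 set bits of 25 can independently be on or off in c.
count = 2^3 = 8

Answer: 8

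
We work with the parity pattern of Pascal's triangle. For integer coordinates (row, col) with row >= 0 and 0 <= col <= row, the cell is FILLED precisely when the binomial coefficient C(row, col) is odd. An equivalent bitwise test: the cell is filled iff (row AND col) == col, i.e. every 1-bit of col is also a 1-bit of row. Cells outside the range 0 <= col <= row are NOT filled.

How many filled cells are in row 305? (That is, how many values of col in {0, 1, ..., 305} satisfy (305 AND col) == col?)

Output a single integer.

305 in binary = 100110001
popcount(305) = number of 1-bits in 100110001 = 4
A col c satisfies (305 AND c) == c iff every set bit of c is also set in 305; each of the 4 set bits of 305 can independently be on or off in c.
count = 2^4 = 16

Answer: 16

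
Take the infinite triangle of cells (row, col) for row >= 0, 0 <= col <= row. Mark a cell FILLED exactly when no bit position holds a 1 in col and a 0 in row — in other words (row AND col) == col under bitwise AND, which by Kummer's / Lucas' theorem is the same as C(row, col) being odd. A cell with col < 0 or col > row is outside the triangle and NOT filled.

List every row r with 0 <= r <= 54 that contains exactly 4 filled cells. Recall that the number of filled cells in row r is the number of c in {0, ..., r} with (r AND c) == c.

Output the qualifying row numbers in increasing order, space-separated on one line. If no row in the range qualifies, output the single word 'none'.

Row r has 2^popcount(r) filled cells, so we need popcount(r) = log2(4) = 2.
Scan r = 0..54 and keep those with exactly 2 one-bits:
r=0=0 popcount=0 -> skip
r=1=1 popcount=1 -> skip
r=2=10 popcount=1 -> skip
r=3=11 popcount=2 -> KEEP
r=4=100 popcount=1 -> skip
r=5=101 popcount=2 -> KEEP
r=6=110 popcount=2 -> KEEP
r=7=111 popcount=3 -> skip
r=8=1000 popcount=1 -> skip
r=9=1001 popcount=2 -> KEEP
r=10=1010 popcount=2 -> KEEP
r=11=1011 popcount=3 -> skip
r=12=1100 popcount=2 -> KEEP
r=13=1101 popcount=3 -> skip
r=14=1110 popcount=3 -> skip
r=15=1111 popcount=4 -> skip
r=16=10000 popcount=1 -> skip
r=17=10001 popcount=2 -> KEEP
r=18=10010 popcount=2 -> KEEP
r=19=10011 popcount=3 -> skip
r=20=10100 popcount=2 -> KEEP
r=21=10101 popcount=3 -> skip
r=22=10110 popcount=3 -> skip
r=23=10111 popcount=4 -> skip
r=24=11000 popcount=2 -> KEEP
r=25=11001 popcount=3 -> skip
r=26=11010 popcount=3 -> skip
r=27=11011 popcount=4 -> skip
r=28=11100 popcount=3 -> skip
r=29=11101 popcount=4 -> skip
r=30=11110 popcount=4 -> skip
r=31=11111 popcount=5 -> skip
r=32=100000 popcount=1 -> skip
r=33=100001 popcount=2 -> KEEP
r=34=100010 popcount=2 -> KEEP
r=35=100011 popcount=3 -> skip
r=36=100100 popcount=2 -> KEEP
r=37=100101 popcount=3 -> skip
r=38=100110 popcount=3 -> skip
r=39=100111 popcount=4 -> skip
r=40=101000 popcount=2 -> KEEP
r=41=101001 popcount=3 -> skip
r=42=101010 popcount=3 -> skip
r=43=101011 popcount=4 -> skip
r=44=101100 popcount=3 -> skip
r=45=101101 popcount=4 -> skip
r=46=101110 popcount=4 -> skip
r=47=101111 popcount=5 -> skip
r=48=110000 popcount=2 -> KEEP
r=49=110001 popcount=3 -> skip
r=50=110010 popcount=3 -> skip
r=51=110011 popcount=4 -> skip
r=52=110100 popcount=3 -> skip
r=53=110101 popcount=4 -> skip
r=54=110110 popcount=4 -> skip
Kept rows: 3 5 6 9 10 12 17 18 20 24 33 34 36 40 48

Answer: 3 5 6 9 10 12 17 18 20 24 33 34 36 40 48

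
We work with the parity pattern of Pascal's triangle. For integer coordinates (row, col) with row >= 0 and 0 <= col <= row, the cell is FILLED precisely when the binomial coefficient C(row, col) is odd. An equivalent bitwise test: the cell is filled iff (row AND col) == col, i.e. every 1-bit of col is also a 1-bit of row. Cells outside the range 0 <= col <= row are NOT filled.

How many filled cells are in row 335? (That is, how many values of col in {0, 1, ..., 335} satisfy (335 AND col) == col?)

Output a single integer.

Answer: 64

Derivation:
335 in binary = 101001111
popcount(335) = number of 1-bits in 101001111 = 6
A col c satisfies (335 AND c) == c iff every set bit of c is also set in 335; each of the 6 set bits of 335 can independently be on or off in c.
count = 2^6 = 64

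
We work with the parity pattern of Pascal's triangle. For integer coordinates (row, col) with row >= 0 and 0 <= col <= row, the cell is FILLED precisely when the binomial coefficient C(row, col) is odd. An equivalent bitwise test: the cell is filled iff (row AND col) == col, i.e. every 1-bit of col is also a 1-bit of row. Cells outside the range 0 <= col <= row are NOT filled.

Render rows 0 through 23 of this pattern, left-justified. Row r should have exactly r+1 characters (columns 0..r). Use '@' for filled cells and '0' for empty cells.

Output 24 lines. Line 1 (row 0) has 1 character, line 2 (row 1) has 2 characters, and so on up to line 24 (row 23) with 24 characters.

Answer: @
@@
@0@
@@@@
@000@
@@00@@
@0@0@0@
@@@@@@@@
@0000000@
@@000000@@
@0@00000@0@
@@@@0000@@@@
@000@000@000@
@@00@@00@@00@@
@0@0@0@0@0@0@0@
@@@@@@@@@@@@@@@@
@000000000000000@
@@00000000000000@@
@0@0000000000000@0@
@@@@000000000000@@@@
@000@00000000000@000@
@@00@@0000000000@@00@@
@0@0@0@000000000@0@0@0@
@@@@@@@@00000000@@@@@@@@

Derivation:
r0=0: @
r1=1: @@
r2=10: @0@
r3=11: @@@@
r4=100: @000@
r5=101: @@00@@
r6=110: @0@0@0@
r7=111: @@@@@@@@
r8=1000: @0000000@
r9=1001: @@000000@@
r10=1010: @0@00000@0@
r11=1011: @@@@0000@@@@
r12=1100: @000@000@000@
r13=1101: @@00@@00@@00@@
r14=1110: @0@0@0@0@0@0@0@
r15=1111: @@@@@@@@@@@@@@@@
r16=10000: @000000000000000@
r17=10001: @@00000000000000@@
r18=10010: @0@0000000000000@0@
r19=10011: @@@@000000000000@@@@
r20=10100: @000@00000000000@000@
r21=10101: @@00@@0000000000@@00@@
r22=10110: @0@0@0@000000000@0@0@0@
r23=10111: @@@@@@@@00000000@@@@@@@@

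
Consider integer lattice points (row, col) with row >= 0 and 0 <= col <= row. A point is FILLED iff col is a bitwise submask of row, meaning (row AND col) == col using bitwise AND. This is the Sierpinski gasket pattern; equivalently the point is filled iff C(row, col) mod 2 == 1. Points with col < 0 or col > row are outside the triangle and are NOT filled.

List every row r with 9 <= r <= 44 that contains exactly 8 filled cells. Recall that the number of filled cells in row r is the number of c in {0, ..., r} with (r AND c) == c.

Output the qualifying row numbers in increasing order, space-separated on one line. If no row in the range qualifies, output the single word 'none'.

Row r has 2^popcount(r) filled cells, so we need popcount(r) = log2(8) = 3.
Scan r = 9..44 and keep those with exactly 3 one-bits:
r=9=1001 popcount=2 -> skip
r=10=1010 popcount=2 -> skip
r=11=1011 popcount=3 -> KEEP
r=12=1100 popcount=2 -> skip
r=13=1101 popcount=3 -> KEEP
r=14=1110 popcount=3 -> KEEP
r=15=1111 popcount=4 -> skip
r=16=10000 popcount=1 -> skip
r=17=10001 popcount=2 -> skip
r=18=10010 popcount=2 -> skip
r=19=10011 popcount=3 -> KEEP
r=20=10100 popcount=2 -> skip
r=21=10101 popcount=3 -> KEEP
r=22=10110 popcount=3 -> KEEP
r=23=10111 popcount=4 -> skip
r=24=11000 popcount=2 -> skip
r=25=11001 popcount=3 -> KEEP
r=26=11010 popcount=3 -> KEEP
r=27=11011 popcount=4 -> skip
r=28=11100 popcount=3 -> KEEP
r=29=11101 popcount=4 -> skip
r=30=11110 popcount=4 -> skip
r=31=11111 popcount=5 -> skip
r=32=100000 popcount=1 -> skip
r=33=100001 popcount=2 -> skip
r=34=100010 popcount=2 -> skip
r=35=100011 popcount=3 -> KEEP
r=36=100100 popcount=2 -> skip
r=37=100101 popcount=3 -> KEEP
r=38=100110 popcount=3 -> KEEP
r=39=100111 popcount=4 -> skip
r=40=101000 popcount=2 -> skip
r=41=101001 popcount=3 -> KEEP
r=42=101010 popcount=3 -> KEEP
r=43=101011 popcount=4 -> skip
r=44=101100 popcount=3 -> KEEP
Kept rows: 11 13 14 19 21 22 25 26 28 35 37 38 41 42 44

Answer: 11 13 14 19 21 22 25 26 28 35 37 38 41 42 44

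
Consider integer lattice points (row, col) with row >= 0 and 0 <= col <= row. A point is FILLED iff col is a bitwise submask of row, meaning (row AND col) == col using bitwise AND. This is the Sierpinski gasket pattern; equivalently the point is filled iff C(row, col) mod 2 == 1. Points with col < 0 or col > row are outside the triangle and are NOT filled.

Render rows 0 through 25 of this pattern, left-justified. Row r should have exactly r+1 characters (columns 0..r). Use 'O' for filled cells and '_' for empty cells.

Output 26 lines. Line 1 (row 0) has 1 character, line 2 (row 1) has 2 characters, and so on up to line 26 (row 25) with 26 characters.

r0=0: O
r1=1: OO
r2=10: O_O
r3=11: OOOO
r4=100: O___O
r5=101: OO__OO
r6=110: O_O_O_O
r7=111: OOOOOOOO
r8=1000: O_______O
r9=1001: OO______OO
r10=1010: O_O_____O_O
r11=1011: OOOO____OOOO
r12=1100: O___O___O___O
r13=1101: OO__OO__OO__OO
r14=1110: O_O_O_O_O_O_O_O
r15=1111: OOOOOOOOOOOOOOOO
r16=10000: O_______________O
r17=10001: OO______________OO
r18=10010: O_O_____________O_O
r19=10011: OOOO____________OOOO
r20=10100: O___O___________O___O
r21=10101: OO__OO__________OO__OO
r22=10110: O_O_O_O_________O_O_O_O
r23=10111: OOOOOOOO________OOOOOOOO
r24=11000: O_______O_______O_______O
r25=11001: OO______OO______OO______OO

Answer: O
OO
O_O
OOOO
O___O
OO__OO
O_O_O_O
OOOOOOOO
O_______O
OO______OO
O_O_____O_O
OOOO____OOOO
O___O___O___O
OO__OO__OO__OO
O_O_O_O_O_O_O_O
OOOOOOOOOOOOOOOO
O_______________O
OO______________OO
O_O_____________O_O
OOOO____________OOOO
O___O___________O___O
OO__OO__________OO__OO
O_O_O_O_________O_O_O_O
OOOOOOOO________OOOOOOOO
O_______O_______O_______O
OO______OO______OO______OO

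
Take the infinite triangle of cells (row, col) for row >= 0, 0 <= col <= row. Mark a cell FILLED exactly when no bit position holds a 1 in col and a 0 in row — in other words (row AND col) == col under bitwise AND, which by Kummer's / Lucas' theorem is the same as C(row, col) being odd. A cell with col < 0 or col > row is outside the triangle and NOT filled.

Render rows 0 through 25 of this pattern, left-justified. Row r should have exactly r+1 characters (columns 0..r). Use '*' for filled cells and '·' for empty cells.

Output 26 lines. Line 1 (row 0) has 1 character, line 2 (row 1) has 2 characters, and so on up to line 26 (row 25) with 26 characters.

Answer: *
**
*·*
****
*···*
**··**
*·*·*·*
********
*·······*
**······**
*·*·····*·*
****····****
*···*···*···*
**··**··**··**
*·*·*·*·*·*·*·*
****************
*···············*
**··············**
*·*·············*·*
****············****
*···*···········*···*
**··**··········**··**
*·*·*·*·········*·*·*·*
********········********
*·······*·······*·······*
**······**······**······**

Derivation:
r0=0: *
r1=1: **
r2=10: *·*
r3=11: ****
r4=100: *···*
r5=101: **··**
r6=110: *·*·*·*
r7=111: ********
r8=1000: *·······*
r9=1001: **······**
r10=1010: *·*·····*·*
r11=1011: ****····****
r12=1100: *···*···*···*
r13=1101: **··**··**··**
r14=1110: *·*·*·*·*·*·*·*
r15=1111: ****************
r16=10000: *···············*
r17=10001: **··············**
r18=10010: *·*·············*·*
r19=10011: ****············****
r20=10100: *···*···········*···*
r21=10101: **··**··········**··**
r22=10110: *·*·*·*·········*·*·*·*
r23=10111: ********········********
r24=11000: *·······*·······*·······*
r25=11001: **······**······**······**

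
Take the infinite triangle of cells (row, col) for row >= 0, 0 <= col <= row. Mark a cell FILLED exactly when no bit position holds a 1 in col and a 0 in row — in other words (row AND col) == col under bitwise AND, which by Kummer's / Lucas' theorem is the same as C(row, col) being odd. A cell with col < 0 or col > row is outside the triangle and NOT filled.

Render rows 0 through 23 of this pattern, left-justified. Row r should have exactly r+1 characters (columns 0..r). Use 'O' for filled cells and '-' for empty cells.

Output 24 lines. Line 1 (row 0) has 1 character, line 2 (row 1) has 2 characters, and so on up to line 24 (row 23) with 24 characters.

r0=0: O
r1=1: OO
r2=10: O-O
r3=11: OOOO
r4=100: O---O
r5=101: OO--OO
r6=110: O-O-O-O
r7=111: OOOOOOOO
r8=1000: O-------O
r9=1001: OO------OO
r10=1010: O-O-----O-O
r11=1011: OOOO----OOOO
r12=1100: O---O---O---O
r13=1101: OO--OO--OO--OO
r14=1110: O-O-O-O-O-O-O-O
r15=1111: OOOOOOOOOOOOOOOO
r16=10000: O---------------O
r17=10001: OO--------------OO
r18=10010: O-O-------------O-O
r19=10011: OOOO------------OOOO
r20=10100: O---O-----------O---O
r21=10101: OO--OO----------OO--OO
r22=10110: O-O-O-O---------O-O-O-O
r23=10111: OOOOOOOO--------OOOOOOOO

Answer: O
OO
O-O
OOOO
O---O
OO--OO
O-O-O-O
OOOOOOOO
O-------O
OO------OO
O-O-----O-O
OOOO----OOOO
O---O---O---O
OO--OO--OO--OO
O-O-O-O-O-O-O-O
OOOOOOOOOOOOOOOO
O---------------O
OO--------------OO
O-O-------------O-O
OOOO------------OOOO
O---O-----------O---O
OO--OO----------OO--OO
O-O-O-O---------O-O-O-O
OOOOOOOO--------OOOOOOOO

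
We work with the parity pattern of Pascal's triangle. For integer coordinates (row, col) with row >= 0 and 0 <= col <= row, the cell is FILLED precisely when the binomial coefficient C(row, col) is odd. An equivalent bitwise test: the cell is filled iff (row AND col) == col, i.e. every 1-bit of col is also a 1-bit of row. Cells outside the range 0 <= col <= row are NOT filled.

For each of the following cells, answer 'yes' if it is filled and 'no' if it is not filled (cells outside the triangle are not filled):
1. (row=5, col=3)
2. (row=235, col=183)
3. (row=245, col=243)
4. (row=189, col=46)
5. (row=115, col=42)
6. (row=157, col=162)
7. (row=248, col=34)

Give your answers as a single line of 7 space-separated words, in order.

Answer: no no no no no no no

Derivation:
(5,3): row=0b101, col=0b11, row AND col = 0b1 = 1; 1 != 3 -> empty
(235,183): row=0b11101011, col=0b10110111, row AND col = 0b10100011 = 163; 163 != 183 -> empty
(245,243): row=0b11110101, col=0b11110011, row AND col = 0b11110001 = 241; 241 != 243 -> empty
(189,46): row=0b10111101, col=0b101110, row AND col = 0b101100 = 44; 44 != 46 -> empty
(115,42): row=0b1110011, col=0b101010, row AND col = 0b100010 = 34; 34 != 42 -> empty
(157,162): col outside [0, 157] -> not filled
(248,34): row=0b11111000, col=0b100010, row AND col = 0b100000 = 32; 32 != 34 -> empty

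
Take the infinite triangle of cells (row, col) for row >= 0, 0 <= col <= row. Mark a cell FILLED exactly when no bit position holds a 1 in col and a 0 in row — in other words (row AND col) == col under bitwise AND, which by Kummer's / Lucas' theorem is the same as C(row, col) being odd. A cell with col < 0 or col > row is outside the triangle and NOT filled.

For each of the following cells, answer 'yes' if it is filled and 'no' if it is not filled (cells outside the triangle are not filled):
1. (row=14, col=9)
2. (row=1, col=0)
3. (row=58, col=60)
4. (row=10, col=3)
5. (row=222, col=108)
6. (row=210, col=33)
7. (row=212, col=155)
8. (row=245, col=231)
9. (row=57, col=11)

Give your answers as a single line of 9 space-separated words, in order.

(14,9): row=0b1110, col=0b1001, row AND col = 0b1000 = 8; 8 != 9 -> empty
(1,0): row=0b1, col=0b0, row AND col = 0b0 = 0; 0 == 0 -> filled
(58,60): col outside [0, 58] -> not filled
(10,3): row=0b1010, col=0b11, row AND col = 0b10 = 2; 2 != 3 -> empty
(222,108): row=0b11011110, col=0b1101100, row AND col = 0b1001100 = 76; 76 != 108 -> empty
(210,33): row=0b11010010, col=0b100001, row AND col = 0b0 = 0; 0 != 33 -> empty
(212,155): row=0b11010100, col=0b10011011, row AND col = 0b10010000 = 144; 144 != 155 -> empty
(245,231): row=0b11110101, col=0b11100111, row AND col = 0b11100101 = 229; 229 != 231 -> empty
(57,11): row=0b111001, col=0b1011, row AND col = 0b1001 = 9; 9 != 11 -> empty

Answer: no yes no no no no no no no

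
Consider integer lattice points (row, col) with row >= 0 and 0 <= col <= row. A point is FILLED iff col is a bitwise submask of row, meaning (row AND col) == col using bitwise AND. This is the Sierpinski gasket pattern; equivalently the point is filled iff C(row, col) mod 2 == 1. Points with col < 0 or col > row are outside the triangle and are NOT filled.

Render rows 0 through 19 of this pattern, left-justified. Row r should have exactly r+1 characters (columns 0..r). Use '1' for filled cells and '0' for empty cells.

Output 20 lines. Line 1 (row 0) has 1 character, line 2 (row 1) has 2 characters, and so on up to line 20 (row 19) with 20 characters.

Answer: 1
11
101
1111
10001
110011
1010101
11111111
100000001
1100000011
10100000101
111100001111
1000100010001
11001100110011
101010101010101
1111111111111111
10000000000000001
110000000000000011
1010000000000000101
11110000000000001111

Derivation:
r0=0: 1
r1=1: 11
r2=10: 101
r3=11: 1111
r4=100: 10001
r5=101: 110011
r6=110: 1010101
r7=111: 11111111
r8=1000: 100000001
r9=1001: 1100000011
r10=1010: 10100000101
r11=1011: 111100001111
r12=1100: 1000100010001
r13=1101: 11001100110011
r14=1110: 101010101010101
r15=1111: 1111111111111111
r16=10000: 10000000000000001
r17=10001: 110000000000000011
r18=10010: 1010000000000000101
r19=10011: 11110000000000001111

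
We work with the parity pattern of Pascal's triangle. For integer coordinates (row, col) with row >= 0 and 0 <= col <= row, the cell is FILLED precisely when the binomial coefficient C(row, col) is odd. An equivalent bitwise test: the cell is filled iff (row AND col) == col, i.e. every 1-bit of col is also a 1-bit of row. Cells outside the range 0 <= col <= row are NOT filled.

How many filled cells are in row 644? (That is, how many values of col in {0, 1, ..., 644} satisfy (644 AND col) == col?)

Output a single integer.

644 in binary = 1010000100
popcount(644) = number of 1-bits in 1010000100 = 3
A col c satisfies (644 AND c) == c iff every set bit of c is also set in 644; each of the 3 set bits of 644 can independently be on or off in c.
count = 2^3 = 8

Answer: 8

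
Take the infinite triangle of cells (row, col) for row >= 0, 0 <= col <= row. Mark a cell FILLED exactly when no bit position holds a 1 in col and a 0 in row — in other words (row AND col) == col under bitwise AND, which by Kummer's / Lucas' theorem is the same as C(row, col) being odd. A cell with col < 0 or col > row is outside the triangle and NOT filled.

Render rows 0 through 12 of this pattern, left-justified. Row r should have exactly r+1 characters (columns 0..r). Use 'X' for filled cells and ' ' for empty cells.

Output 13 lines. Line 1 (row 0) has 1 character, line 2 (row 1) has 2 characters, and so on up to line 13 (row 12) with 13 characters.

r0=0: X
r1=1: XX
r2=10: X X
r3=11: XXXX
r4=100: X   X
r5=101: XX  XX
r6=110: X X X X
r7=111: XXXXXXXX
r8=1000: X       X
r9=1001: XX      XX
r10=1010: X X     X X
r11=1011: XXXX    XXXX
r12=1100: X   X   X   X

Answer: X
XX
X X
XXXX
X   X
XX  XX
X X X X
XXXXXXXX
X       X
XX      XX
X X     X X
XXXX    XXXX
X   X   X   X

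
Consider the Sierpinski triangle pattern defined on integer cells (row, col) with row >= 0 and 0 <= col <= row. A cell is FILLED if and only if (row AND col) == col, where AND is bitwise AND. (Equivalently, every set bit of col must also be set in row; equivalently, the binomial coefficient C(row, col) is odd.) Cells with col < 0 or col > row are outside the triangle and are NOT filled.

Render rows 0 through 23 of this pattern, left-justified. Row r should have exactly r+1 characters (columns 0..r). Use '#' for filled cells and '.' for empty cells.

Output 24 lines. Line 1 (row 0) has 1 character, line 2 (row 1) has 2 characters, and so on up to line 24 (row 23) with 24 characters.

r0=0: #
r1=1: ##
r2=10: #.#
r3=11: ####
r4=100: #...#
r5=101: ##..##
r6=110: #.#.#.#
r7=111: ########
r8=1000: #.......#
r9=1001: ##......##
r10=1010: #.#.....#.#
r11=1011: ####....####
r12=1100: #...#...#...#
r13=1101: ##..##..##..##
r14=1110: #.#.#.#.#.#.#.#
r15=1111: ################
r16=10000: #...............#
r17=10001: ##..............##
r18=10010: #.#.............#.#
r19=10011: ####............####
r20=10100: #...#...........#...#
r21=10101: ##..##..........##..##
r22=10110: #.#.#.#.........#.#.#.#
r23=10111: ########........########

Answer: #
##
#.#
####
#...#
##..##
#.#.#.#
########
#.......#
##......##
#.#.....#.#
####....####
#...#...#...#
##..##..##..##
#.#.#.#.#.#.#.#
################
#...............#
##..............##
#.#.............#.#
####............####
#...#...........#...#
##..##..........##..##
#.#.#.#.........#.#.#.#
########........########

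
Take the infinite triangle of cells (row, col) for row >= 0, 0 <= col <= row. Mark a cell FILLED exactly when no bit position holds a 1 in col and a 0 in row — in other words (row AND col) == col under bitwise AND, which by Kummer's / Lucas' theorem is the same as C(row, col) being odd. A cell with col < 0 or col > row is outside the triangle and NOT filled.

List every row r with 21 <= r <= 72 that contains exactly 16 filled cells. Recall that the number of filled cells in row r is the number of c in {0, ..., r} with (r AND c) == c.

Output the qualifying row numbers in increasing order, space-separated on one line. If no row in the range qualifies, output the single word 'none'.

Row r has 2^popcount(r) filled cells, so we need popcount(r) = log2(16) = 4.
Scan r = 21..72 and keep those with exactly 4 one-bits:
r=21=10101 popcount=3 -> skip
r=22=10110 popcount=3 -> skip
r=23=10111 popcount=4 -> KEEP
r=24=11000 popcount=2 -> skip
r=25=11001 popcount=3 -> skip
r=26=11010 popcount=3 -> skip
r=27=11011 popcount=4 -> KEEP
r=28=11100 popcount=3 -> skip
r=29=11101 popcount=4 -> KEEP
r=30=11110 popcount=4 -> KEEP
r=31=11111 popcount=5 -> skip
r=32=100000 popcount=1 -> skip
r=33=100001 popcount=2 -> skip
r=34=100010 popcount=2 -> skip
r=35=100011 popcount=3 -> skip
r=36=100100 popcount=2 -> skip
r=37=100101 popcount=3 -> skip
r=38=100110 popcount=3 -> skip
r=39=100111 popcount=4 -> KEEP
r=40=101000 popcount=2 -> skip
r=41=101001 popcount=3 -> skip
r=42=101010 popcount=3 -> skip
r=43=101011 popcount=4 -> KEEP
r=44=101100 popcount=3 -> skip
r=45=101101 popcount=4 -> KEEP
r=46=101110 popcount=4 -> KEEP
r=47=101111 popcount=5 -> skip
r=48=110000 popcount=2 -> skip
r=49=110001 popcount=3 -> skip
r=50=110010 popcount=3 -> skip
r=51=110011 popcount=4 -> KEEP
r=52=110100 popcount=3 -> skip
r=53=110101 popcount=4 -> KEEP
r=54=110110 popcount=4 -> KEEP
r=55=110111 popcount=5 -> skip
r=56=111000 popcount=3 -> skip
r=57=111001 popcount=4 -> KEEP
r=58=111010 popcount=4 -> KEEP
r=59=111011 popcount=5 -> skip
r=60=111100 popcount=4 -> KEEP
r=61=111101 popcount=5 -> skip
r=62=111110 popcount=5 -> skip
r=63=111111 popcount=6 -> skip
r=64=1000000 popcount=1 -> skip
r=65=1000001 popcount=2 -> skip
r=66=1000010 popcount=2 -> skip
r=67=1000011 popcount=3 -> skip
r=68=1000100 popcount=2 -> skip
r=69=1000101 popcount=3 -> skip
r=70=1000110 popcount=3 -> skip
r=71=1000111 popcount=4 -> KEEP
r=72=1001000 popcount=2 -> skip
Kept rows: 23 27 29 30 39 43 45 46 51 53 54 57 58 60 71

Answer: 23 27 29 30 39 43 45 46 51 53 54 57 58 60 71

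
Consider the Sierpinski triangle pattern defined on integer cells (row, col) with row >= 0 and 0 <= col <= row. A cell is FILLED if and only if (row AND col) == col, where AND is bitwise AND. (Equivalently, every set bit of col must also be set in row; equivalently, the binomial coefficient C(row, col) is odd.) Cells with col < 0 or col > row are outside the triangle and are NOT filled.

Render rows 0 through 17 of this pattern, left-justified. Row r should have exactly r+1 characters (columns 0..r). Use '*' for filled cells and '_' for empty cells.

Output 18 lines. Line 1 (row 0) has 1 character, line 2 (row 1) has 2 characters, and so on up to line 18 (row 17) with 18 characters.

r0=0: *
r1=1: **
r2=10: *_*
r3=11: ****
r4=100: *___*
r5=101: **__**
r6=110: *_*_*_*
r7=111: ********
r8=1000: *_______*
r9=1001: **______**
r10=1010: *_*_____*_*
r11=1011: ****____****
r12=1100: *___*___*___*
r13=1101: **__**__**__**
r14=1110: *_*_*_*_*_*_*_*
r15=1111: ****************
r16=10000: *_______________*
r17=10001: **______________**

Answer: *
**
*_*
****
*___*
**__**
*_*_*_*
********
*_______*
**______**
*_*_____*_*
****____****
*___*___*___*
**__**__**__**
*_*_*_*_*_*_*_*
****************
*_______________*
**______________**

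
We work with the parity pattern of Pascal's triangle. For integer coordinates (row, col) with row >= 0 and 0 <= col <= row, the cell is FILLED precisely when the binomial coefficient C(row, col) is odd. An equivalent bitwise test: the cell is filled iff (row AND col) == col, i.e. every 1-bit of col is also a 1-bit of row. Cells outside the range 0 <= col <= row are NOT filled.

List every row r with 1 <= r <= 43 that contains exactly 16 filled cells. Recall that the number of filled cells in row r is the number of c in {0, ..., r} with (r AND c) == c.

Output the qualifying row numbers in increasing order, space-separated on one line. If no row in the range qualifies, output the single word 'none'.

Answer: 15 23 27 29 30 39 43

Derivation:
Row r has 2^popcount(r) filled cells, so we need popcount(r) = log2(16) = 4.
Scan r = 1..43 and keep those with exactly 4 one-bits:
r=1=1 popcount=1 -> skip
r=2=10 popcount=1 -> skip
r=3=11 popcount=2 -> skip
r=4=100 popcount=1 -> skip
r=5=101 popcount=2 -> skip
r=6=110 popcount=2 -> skip
r=7=111 popcount=3 -> skip
r=8=1000 popcount=1 -> skip
r=9=1001 popcount=2 -> skip
r=10=1010 popcount=2 -> skip
r=11=1011 popcount=3 -> skip
r=12=1100 popcount=2 -> skip
r=13=1101 popcount=3 -> skip
r=14=1110 popcount=3 -> skip
r=15=1111 popcount=4 -> KEEP
r=16=10000 popcount=1 -> skip
r=17=10001 popcount=2 -> skip
r=18=10010 popcount=2 -> skip
r=19=10011 popcount=3 -> skip
r=20=10100 popcount=2 -> skip
r=21=10101 popcount=3 -> skip
r=22=10110 popcount=3 -> skip
r=23=10111 popcount=4 -> KEEP
r=24=11000 popcount=2 -> skip
r=25=11001 popcount=3 -> skip
r=26=11010 popcount=3 -> skip
r=27=11011 popcount=4 -> KEEP
r=28=11100 popcount=3 -> skip
r=29=11101 popcount=4 -> KEEP
r=30=11110 popcount=4 -> KEEP
r=31=11111 popcount=5 -> skip
r=32=100000 popcount=1 -> skip
r=33=100001 popcount=2 -> skip
r=34=100010 popcount=2 -> skip
r=35=100011 popcount=3 -> skip
r=36=100100 popcount=2 -> skip
r=37=100101 popcount=3 -> skip
r=38=100110 popcount=3 -> skip
r=39=100111 popcount=4 -> KEEP
r=40=101000 popcount=2 -> skip
r=41=101001 popcount=3 -> skip
r=42=101010 popcount=3 -> skip
r=43=101011 popcount=4 -> KEEP
Kept rows: 15 23 27 29 30 39 43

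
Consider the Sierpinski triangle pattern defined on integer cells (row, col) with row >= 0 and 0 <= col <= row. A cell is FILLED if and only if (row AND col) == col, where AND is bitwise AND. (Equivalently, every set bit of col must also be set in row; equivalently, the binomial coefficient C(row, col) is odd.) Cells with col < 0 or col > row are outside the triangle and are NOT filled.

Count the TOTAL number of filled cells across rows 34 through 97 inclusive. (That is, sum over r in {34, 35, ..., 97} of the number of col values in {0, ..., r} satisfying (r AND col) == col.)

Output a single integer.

Answer: 978

Derivation:
r34=100010 pc2: +4 =4
r35=100011 pc3: +8 =12
r36=100100 pc2: +4 =16
r37=100101 pc3: +8 =24
r38=100110 pc3: +8 =32
r39=100111 pc4: +16 =48
r40=101000 pc2: +4 =52
r41=101001 pc3: +8 =60
r42=101010 pc3: +8 =68
r43=101011 pc4: +16 =84
r44=101100 pc3: +8 =92
r45=101101 pc4: +16 =108
r46=101110 pc4: +16 =124
r47=101111 pc5: +32 =156
r48=110000 pc2: +4 =160
r49=110001 pc3: +8 =168
r50=110010 pc3: +8 =176
r51=110011 pc4: +16 =192
r52=110100 pc3: +8 =200
r53=110101 pc4: +16 =216
r54=110110 pc4: +16 =232
r55=110111 pc5: +32 =264
r56=111000 pc3: +8 =272
r57=111001 pc4: +16 =288
r58=111010 pc4: +16 =304
r59=111011 pc5: +32 =336
r60=111100 pc4: +16 =352
r61=111101 pc5: +32 =384
r62=111110 pc5: +32 =416
r63=111111 pc6: +64 =480
r64=1000000 pc1: +2 =482
r65=1000001 pc2: +4 =486
r66=1000010 pc2: +4 =490
r67=1000011 pc3: +8 =498
r68=1000100 pc2: +4 =502
r69=1000101 pc3: +8 =510
r70=1000110 pc3: +8 =518
r71=1000111 pc4: +16 =534
r72=1001000 pc2: +4 =538
r73=1001001 pc3: +8 =546
r74=1001010 pc3: +8 =554
r75=1001011 pc4: +16 =570
r76=1001100 pc3: +8 =578
r77=1001101 pc4: +16 =594
r78=1001110 pc4: +16 =610
r79=1001111 pc5: +32 =642
r80=1010000 pc2: +4 =646
r81=1010001 pc3: +8 =654
r82=1010010 pc3: +8 =662
r83=1010011 pc4: +16 =678
r84=1010100 pc3: +8 =686
r85=1010101 pc4: +16 =702
r86=1010110 pc4: +16 =718
r87=1010111 pc5: +32 =750
r88=1011000 pc3: +8 =758
r89=1011001 pc4: +16 =774
r90=1011010 pc4: +16 =790
r91=1011011 pc5: +32 =822
r92=1011100 pc4: +16 =838
r93=1011101 pc5: +32 =870
r94=1011110 pc5: +32 =902
r95=1011111 pc6: +64 =966
r96=1100000 pc2: +4 =970
r97=1100001 pc3: +8 =978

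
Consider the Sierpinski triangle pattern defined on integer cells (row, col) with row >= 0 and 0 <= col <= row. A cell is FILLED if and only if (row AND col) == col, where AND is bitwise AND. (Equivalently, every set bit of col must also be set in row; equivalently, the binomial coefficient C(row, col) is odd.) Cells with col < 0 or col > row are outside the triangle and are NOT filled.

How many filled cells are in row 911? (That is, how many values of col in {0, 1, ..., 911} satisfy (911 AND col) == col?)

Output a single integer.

Answer: 128

Derivation:
911 in binary = 1110001111
popcount(911) = number of 1-bits in 1110001111 = 7
A col c satisfies (911 AND c) == c iff every set bit of c is also set in 911; each of the 7 set bits of 911 can independently be on or off in c.
count = 2^7 = 128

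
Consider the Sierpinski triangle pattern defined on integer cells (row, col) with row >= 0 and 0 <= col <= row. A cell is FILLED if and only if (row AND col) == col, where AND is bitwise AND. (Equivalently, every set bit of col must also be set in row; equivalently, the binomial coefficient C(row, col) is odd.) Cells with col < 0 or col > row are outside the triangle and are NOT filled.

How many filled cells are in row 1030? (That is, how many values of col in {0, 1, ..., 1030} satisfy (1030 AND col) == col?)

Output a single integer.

Answer: 8

Derivation:
1030 in binary = 10000000110
popcount(1030) = number of 1-bits in 10000000110 = 3
A col c satisfies (1030 AND c) == c iff every set bit of c is also set in 1030; each of the 3 set bits of 1030 can independently be on or off in c.
count = 2^3 = 8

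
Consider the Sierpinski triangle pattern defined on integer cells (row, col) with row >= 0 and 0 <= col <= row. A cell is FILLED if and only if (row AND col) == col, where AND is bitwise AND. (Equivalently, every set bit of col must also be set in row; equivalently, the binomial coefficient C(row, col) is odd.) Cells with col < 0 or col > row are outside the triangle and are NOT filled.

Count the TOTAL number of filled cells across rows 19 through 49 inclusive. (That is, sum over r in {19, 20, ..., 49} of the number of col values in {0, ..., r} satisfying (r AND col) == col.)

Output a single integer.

r19=10011 pc3: +8 =8
r20=10100 pc2: +4 =12
r21=10101 pc3: +8 =20
r22=10110 pc3: +8 =28
r23=10111 pc4: +16 =44
r24=11000 pc2: +4 =48
r25=11001 pc3: +8 =56
r26=11010 pc3: +8 =64
r27=11011 pc4: +16 =80
r28=11100 pc3: +8 =88
r29=11101 pc4: +16 =104
r30=11110 pc4: +16 =120
r31=11111 pc5: +32 =152
r32=100000 pc1: +2 =154
r33=100001 pc2: +4 =158
r34=100010 pc2: +4 =162
r35=100011 pc3: +8 =170
r36=100100 pc2: +4 =174
r37=100101 pc3: +8 =182
r38=100110 pc3: +8 =190
r39=100111 pc4: +16 =206
r40=101000 pc2: +4 =210
r41=101001 pc3: +8 =218
r42=101010 pc3: +8 =226
r43=101011 pc4: +16 =242
r44=101100 pc3: +8 =250
r45=101101 pc4: +16 =266
r46=101110 pc4: +16 =282
r47=101111 pc5: +32 =314
r48=110000 pc2: +4 =318
r49=110001 pc3: +8 =326

Answer: 326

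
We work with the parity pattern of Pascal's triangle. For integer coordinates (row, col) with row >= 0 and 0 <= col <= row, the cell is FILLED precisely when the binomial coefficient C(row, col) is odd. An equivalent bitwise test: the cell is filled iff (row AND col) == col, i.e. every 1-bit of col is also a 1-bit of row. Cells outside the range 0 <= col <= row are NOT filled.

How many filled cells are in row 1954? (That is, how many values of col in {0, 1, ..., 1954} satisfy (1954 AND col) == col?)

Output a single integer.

Answer: 64

Derivation:
1954 in binary = 11110100010
popcount(1954) = number of 1-bits in 11110100010 = 6
A col c satisfies (1954 AND c) == c iff every set bit of c is also set in 1954; each of the 6 set bits of 1954 can independently be on or off in c.
count = 2^6 = 64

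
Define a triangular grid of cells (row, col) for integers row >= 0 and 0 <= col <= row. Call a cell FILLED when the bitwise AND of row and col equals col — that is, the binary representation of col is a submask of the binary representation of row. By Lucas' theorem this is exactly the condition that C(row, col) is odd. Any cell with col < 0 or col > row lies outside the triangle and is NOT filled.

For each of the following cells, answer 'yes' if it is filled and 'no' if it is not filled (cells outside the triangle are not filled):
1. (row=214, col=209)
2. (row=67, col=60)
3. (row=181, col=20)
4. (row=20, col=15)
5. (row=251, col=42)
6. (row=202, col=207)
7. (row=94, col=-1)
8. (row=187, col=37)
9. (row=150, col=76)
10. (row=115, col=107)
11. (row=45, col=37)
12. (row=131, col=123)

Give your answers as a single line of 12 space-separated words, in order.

(214,209): row=0b11010110, col=0b11010001, row AND col = 0b11010000 = 208; 208 != 209 -> empty
(67,60): row=0b1000011, col=0b111100, row AND col = 0b0 = 0; 0 != 60 -> empty
(181,20): row=0b10110101, col=0b10100, row AND col = 0b10100 = 20; 20 == 20 -> filled
(20,15): row=0b10100, col=0b1111, row AND col = 0b100 = 4; 4 != 15 -> empty
(251,42): row=0b11111011, col=0b101010, row AND col = 0b101010 = 42; 42 == 42 -> filled
(202,207): col outside [0, 202] -> not filled
(94,-1): col outside [0, 94] -> not filled
(187,37): row=0b10111011, col=0b100101, row AND col = 0b100001 = 33; 33 != 37 -> empty
(150,76): row=0b10010110, col=0b1001100, row AND col = 0b100 = 4; 4 != 76 -> empty
(115,107): row=0b1110011, col=0b1101011, row AND col = 0b1100011 = 99; 99 != 107 -> empty
(45,37): row=0b101101, col=0b100101, row AND col = 0b100101 = 37; 37 == 37 -> filled
(131,123): row=0b10000011, col=0b1111011, row AND col = 0b11 = 3; 3 != 123 -> empty

Answer: no no yes no yes no no no no no yes no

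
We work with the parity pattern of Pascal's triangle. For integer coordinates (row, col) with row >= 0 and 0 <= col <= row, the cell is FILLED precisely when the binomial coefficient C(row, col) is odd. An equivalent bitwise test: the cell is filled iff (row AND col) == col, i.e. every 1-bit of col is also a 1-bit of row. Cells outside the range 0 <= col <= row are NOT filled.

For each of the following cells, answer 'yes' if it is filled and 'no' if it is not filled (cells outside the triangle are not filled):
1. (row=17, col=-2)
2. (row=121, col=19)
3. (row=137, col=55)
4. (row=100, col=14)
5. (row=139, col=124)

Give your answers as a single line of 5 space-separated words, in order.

Answer: no no no no no

Derivation:
(17,-2): col outside [0, 17] -> not filled
(121,19): row=0b1111001, col=0b10011, row AND col = 0b10001 = 17; 17 != 19 -> empty
(137,55): row=0b10001001, col=0b110111, row AND col = 0b1 = 1; 1 != 55 -> empty
(100,14): row=0b1100100, col=0b1110, row AND col = 0b100 = 4; 4 != 14 -> empty
(139,124): row=0b10001011, col=0b1111100, row AND col = 0b1000 = 8; 8 != 124 -> empty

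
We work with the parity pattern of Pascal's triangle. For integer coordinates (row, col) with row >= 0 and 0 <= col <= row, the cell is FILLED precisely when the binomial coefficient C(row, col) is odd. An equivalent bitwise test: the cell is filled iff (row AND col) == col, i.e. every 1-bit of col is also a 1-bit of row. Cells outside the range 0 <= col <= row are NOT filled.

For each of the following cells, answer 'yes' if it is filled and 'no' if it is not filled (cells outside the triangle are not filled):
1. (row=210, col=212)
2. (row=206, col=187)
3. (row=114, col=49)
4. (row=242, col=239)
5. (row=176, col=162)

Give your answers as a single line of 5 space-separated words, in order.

(210,212): col outside [0, 210] -> not filled
(206,187): row=0b11001110, col=0b10111011, row AND col = 0b10001010 = 138; 138 != 187 -> empty
(114,49): row=0b1110010, col=0b110001, row AND col = 0b110000 = 48; 48 != 49 -> empty
(242,239): row=0b11110010, col=0b11101111, row AND col = 0b11100010 = 226; 226 != 239 -> empty
(176,162): row=0b10110000, col=0b10100010, row AND col = 0b10100000 = 160; 160 != 162 -> empty

Answer: no no no no no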